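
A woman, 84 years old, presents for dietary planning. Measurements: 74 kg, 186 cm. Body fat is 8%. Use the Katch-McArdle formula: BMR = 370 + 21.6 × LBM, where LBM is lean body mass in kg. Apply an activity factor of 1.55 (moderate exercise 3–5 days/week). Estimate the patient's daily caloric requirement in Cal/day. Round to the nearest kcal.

2853 Cal/day

LBM = 74 × (1 − 0.08) = 68.08 kg. Katch-McArdle: BMR = 370 + 21.6 × 68.08 = 1840.528 kcal/day.
TEE = BMR × activity factor = 1840.528 × 1.55 = 2852.8184 kcal/day.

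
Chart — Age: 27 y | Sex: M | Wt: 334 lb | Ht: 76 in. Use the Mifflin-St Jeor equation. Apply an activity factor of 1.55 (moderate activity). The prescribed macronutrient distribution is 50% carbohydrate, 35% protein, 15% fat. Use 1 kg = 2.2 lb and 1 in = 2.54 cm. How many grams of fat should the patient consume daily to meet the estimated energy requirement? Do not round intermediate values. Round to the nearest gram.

Convert to metric: weight = 334 ÷ 2.2 = 151.8182 kg; height = 76 × 2.54 = 193.04 cm.
Mifflin-St Jeor (male): BMR = 10(151.8182) + 6.25(193.04) − 5(27) + 5 = 1518.1818 + 1206.5 − 135 + 5 = 2594.6818 kcal/day.
TEE = 2594.6818 × 1.55 = 4021.7568 kcal/day.
Fat energy = 15% × 4021.7568 = 603.2635 kcal.
Fat = 603.2635 ÷ 9 kcal/g = 67.0293 g.

67 g/day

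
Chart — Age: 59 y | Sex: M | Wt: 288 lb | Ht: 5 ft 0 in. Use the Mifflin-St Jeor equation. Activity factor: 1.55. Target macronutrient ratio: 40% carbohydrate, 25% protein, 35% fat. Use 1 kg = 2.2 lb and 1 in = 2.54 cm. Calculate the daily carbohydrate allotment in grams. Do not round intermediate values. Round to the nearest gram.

306 g/day

Convert to metric: weight = 288 ÷ 2.2 = 130.9091 kg; height = (5×12 + 0) × 2.54 = 60 × 2.54 = 152.4 cm.
Mifflin-St Jeor (male): BMR = 10(130.9091) + 6.25(152.4) − 5(59) + 5 = 1309.0909 + 952.5 − 295 + 5 = 1971.5909 kcal/day.
TEE = 1971.5909 × 1.55 = 3055.9659 kcal/day.
Carbohydrate energy = 40% × 3055.9659 = 1222.3864 kcal.
Carbohydrate = 1222.3864 ÷ 4 kcal/g = 305.5966 g.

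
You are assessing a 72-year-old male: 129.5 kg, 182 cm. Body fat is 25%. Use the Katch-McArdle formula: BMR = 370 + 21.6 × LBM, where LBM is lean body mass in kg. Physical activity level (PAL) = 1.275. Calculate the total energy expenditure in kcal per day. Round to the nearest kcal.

LBM = 129.5 × (1 − 0.25) = 97.125 kg. Katch-McArdle: BMR = 370 + 21.6 × 97.125 = 2467.9 kcal/day.
TEE = BMR × activity factor = 2467.9 × 1.275 = 3146.5725 kcal/day.

3147 kcal per day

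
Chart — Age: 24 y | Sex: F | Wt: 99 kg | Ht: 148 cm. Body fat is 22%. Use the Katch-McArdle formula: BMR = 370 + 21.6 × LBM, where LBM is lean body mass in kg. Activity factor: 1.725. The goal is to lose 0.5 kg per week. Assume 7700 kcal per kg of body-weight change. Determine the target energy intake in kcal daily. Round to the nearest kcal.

LBM = 99 × (1 − 0.22) = 77.22 kg. Katch-McArdle: BMR = 370 + 21.6 × 77.22 = 2037.952 kcal/day.
TEE = 2037.952 × 1.725 = 3515.4672 kcal/day.
Required daily deficit = 0.5 × 7700 ÷ 7 = 550 kcal/day.
Target intake = 3515.4672 − 550 = 2965.4672 kcal/day.

2965 kcal daily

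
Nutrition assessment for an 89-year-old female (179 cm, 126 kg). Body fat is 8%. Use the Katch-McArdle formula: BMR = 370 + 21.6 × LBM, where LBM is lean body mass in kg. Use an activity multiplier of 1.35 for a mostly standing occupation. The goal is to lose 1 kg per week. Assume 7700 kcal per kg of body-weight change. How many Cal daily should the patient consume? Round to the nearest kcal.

2780 Cal daily

LBM = 126 × (1 − 0.08) = 115.92 kg. Katch-McArdle: BMR = 370 + 21.6 × 115.92 = 2873.872 kcal/day.
TEE = 2873.872 × 1.35 = 3879.7272 kcal/day.
Required daily deficit = 1 × 7700 ÷ 7 = 1100 kcal/day.
Target intake = 3879.7272 − 1100 = 2779.7272 kcal/day.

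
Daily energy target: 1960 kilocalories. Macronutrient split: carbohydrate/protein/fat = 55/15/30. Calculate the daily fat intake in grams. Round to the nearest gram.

Fat energy = 30% × 1960 = 588 kcal.
At 9 kcal/g: 588 ÷ 9 = 65.3333 g.

65 g/day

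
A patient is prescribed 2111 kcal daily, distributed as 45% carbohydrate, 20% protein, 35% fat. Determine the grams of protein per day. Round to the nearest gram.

Protein energy = 20% × 2111 = 422.2 kcal.
At 4 kcal/g: 422.2 ÷ 4 = 105.55 g.

106 g/day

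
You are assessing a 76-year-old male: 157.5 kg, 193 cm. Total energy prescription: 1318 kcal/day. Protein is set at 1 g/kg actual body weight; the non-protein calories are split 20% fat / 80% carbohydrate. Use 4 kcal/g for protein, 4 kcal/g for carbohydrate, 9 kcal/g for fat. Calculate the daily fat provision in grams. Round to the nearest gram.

Protein = 1 × 157.5 = 157.5 g → 157.5 × 4 = 630 kcal.
Non-protein calories = 1318 − 630 = 688 kcal.
Fat: 20% × 688 = 137.6 kcal; carbohydrate: 550.4 kcal.
Fat: 137.6 kcal ÷ 9 kcal/g = 15.2889 g.

15 g/day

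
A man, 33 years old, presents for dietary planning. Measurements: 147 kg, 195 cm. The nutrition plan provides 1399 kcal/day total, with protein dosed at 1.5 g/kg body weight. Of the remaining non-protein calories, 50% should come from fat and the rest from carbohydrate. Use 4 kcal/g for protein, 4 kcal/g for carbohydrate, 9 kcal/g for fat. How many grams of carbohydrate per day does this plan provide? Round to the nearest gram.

Protein = 1.5 × 147 = 220.5 g → 220.5 × 4 = 882 kcal.
Non-protein calories = 1399 − 882 = 517 kcal.
Fat: 50% × 517 = 258.5 kcal; carbohydrate: 258.5 kcal.
Carbohydrate: 258.5 kcal ÷ 4 kcal/g = 64.625 g.

65 g/day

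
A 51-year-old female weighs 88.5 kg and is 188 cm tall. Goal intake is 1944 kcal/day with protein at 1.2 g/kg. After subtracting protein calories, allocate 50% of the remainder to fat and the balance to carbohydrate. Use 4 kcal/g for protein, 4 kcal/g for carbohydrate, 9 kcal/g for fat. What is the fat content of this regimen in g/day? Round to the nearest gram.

Protein = 1.2 × 88.5 = 106.2 g → 106.2 × 4 = 424.8 kcal.
Non-protein calories = 1944 − 424.8 = 1519.2 kcal.
Fat: 50% × 1519.2 = 759.6 kcal; carbohydrate: 759.6 kcal.
Fat: 759.6 kcal ÷ 9 kcal/g = 84.4 g.

84 g/day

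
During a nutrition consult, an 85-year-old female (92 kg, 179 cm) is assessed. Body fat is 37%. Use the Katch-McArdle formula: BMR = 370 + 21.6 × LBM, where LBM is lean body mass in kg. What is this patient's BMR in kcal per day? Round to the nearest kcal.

1622 kcal per day

LBM = 92 × (1 − 0.37) = 57.96 kg. Katch-McArdle: BMR = 370 + 21.6 × 57.96 = 1621.936 kcal/day.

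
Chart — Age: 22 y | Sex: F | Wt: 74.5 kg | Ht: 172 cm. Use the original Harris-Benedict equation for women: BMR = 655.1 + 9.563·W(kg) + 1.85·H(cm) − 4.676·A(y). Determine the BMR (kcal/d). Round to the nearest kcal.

1583 kcal/d

Harris-Benedict: BMR = 655.1 + 9.563(74.5) + 1.85(172) − 4.676(22) = 1582.8715 kcal/day.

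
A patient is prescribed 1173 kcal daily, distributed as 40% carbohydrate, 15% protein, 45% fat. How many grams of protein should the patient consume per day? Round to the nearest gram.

44 g/day

Protein energy = 15% × 1173 = 175.95 kcal.
At 4 kcal/g: 175.95 ÷ 4 = 43.9875 g.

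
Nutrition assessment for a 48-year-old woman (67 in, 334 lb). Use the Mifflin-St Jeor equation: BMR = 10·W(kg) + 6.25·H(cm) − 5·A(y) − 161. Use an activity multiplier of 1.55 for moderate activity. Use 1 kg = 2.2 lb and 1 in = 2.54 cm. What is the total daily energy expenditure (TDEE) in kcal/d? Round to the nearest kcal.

Convert to metric: weight = 334 ÷ 2.2 = 151.8182 kg; height = 67 × 2.54 = 170.18 cm.
Mifflin-St Jeor (female): BMR = 10(151.8182) + 6.25(170.18) − 5(48) − 161 = 1518.1818 + 1063.625 − 240 − 161 = 2180.8068 kcal/day.
TEE = BMR × activity factor = 2180.8068 × 1.55 = 3380.2506 kcal/day.

3380 kcal/d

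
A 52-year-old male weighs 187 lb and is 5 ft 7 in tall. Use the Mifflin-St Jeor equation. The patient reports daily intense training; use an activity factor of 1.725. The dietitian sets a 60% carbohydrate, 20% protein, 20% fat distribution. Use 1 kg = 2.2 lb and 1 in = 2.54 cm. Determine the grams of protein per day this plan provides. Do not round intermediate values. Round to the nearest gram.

Convert to metric: weight = 187 ÷ 2.2 = 85 kg; height = (5×12 + 7) × 2.54 = 67 × 2.54 = 170.18 cm.
Mifflin-St Jeor (male): BMR = 10(85) + 6.25(170.18) − 5(52) + 5 = 850 + 1063.625 − 260 + 5 = 1658.625 kcal/day.
TEE = 1658.625 × 1.725 = 2861.1281 kcal/day.
Protein energy = 20% × 2861.1281 = 572.2256 kcal.
Protein = 572.2256 ÷ 4 kcal/g = 143.0564 g.

143 g/day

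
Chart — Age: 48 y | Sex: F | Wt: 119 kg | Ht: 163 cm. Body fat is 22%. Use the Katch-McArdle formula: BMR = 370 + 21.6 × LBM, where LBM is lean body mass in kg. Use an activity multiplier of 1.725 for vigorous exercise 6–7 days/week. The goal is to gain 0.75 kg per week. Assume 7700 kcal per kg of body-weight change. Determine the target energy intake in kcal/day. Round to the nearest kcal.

LBM = 119 × (1 − 0.22) = 92.82 kg. Katch-McArdle: BMR = 370 + 21.6 × 92.82 = 2374.912 kcal/day.
TEE = 2374.912 × 1.725 = 4096.7232 kcal/day.
Required daily surplus = 0.75 × 7700 ÷ 7 = 825 kcal/day.
Target intake = 4096.7232 + 825 = 4921.7232 kcal/day.

4922 kcal/day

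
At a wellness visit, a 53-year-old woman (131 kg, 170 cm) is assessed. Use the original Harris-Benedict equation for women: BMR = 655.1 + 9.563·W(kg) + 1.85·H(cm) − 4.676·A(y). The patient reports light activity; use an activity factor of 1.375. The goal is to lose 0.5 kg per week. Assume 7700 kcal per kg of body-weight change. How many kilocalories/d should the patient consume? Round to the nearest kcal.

2165 kilocalories/d

Harris-Benedict: BMR = 655.1 + 9.563(131) + 1.85(170) − 4.676(53) = 1974.525 kcal/day.
TEE = 1974.525 × 1.375 = 2714.9719 kcal/day.
Required daily deficit = 0.5 × 7700 ÷ 7 = 550 kcal/day.
Target intake = 2714.9719 − 550 = 2164.9719 kcal/day.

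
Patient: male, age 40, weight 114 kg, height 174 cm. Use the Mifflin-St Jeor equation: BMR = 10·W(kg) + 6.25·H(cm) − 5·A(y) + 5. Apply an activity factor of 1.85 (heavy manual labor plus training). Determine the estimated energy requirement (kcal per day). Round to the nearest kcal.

Mifflin-St Jeor (male): BMR = 10(114) + 6.25(174) − 5(40) + 5 = 1140 + 1087.5 − 200 + 5 = 2032.5 kcal/day.
TEE = BMR × activity factor = 2032.5 × 1.85 = 3760.125 kcal/day.

3760 kcal per day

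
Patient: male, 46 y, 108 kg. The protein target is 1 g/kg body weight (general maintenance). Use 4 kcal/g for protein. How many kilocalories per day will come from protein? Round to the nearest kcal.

432 kcal/day

Protein = 1 g/kg × 108 kg = 108 g/day.
Protein energy = 108 g × 4 kcal/g = 432 kcal/day.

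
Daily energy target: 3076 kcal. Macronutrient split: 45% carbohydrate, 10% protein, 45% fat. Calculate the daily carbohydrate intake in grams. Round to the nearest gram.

346 g/day

Carbohydrate energy = 45% × 3076 = 1384.2 kcal.
At 4 kcal/g: 1384.2 ÷ 4 = 346.05 g.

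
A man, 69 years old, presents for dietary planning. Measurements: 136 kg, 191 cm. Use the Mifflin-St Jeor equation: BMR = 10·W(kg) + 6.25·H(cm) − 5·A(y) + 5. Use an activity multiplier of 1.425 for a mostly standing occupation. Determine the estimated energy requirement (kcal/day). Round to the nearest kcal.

Mifflin-St Jeor (male): BMR = 10(136) + 6.25(191) − 5(69) + 5 = 1360 + 1193.75 − 345 + 5 = 2213.75 kcal/day.
TEE = BMR × activity factor = 2213.75 × 1.425 = 3154.5938 kcal/day.

3155 kcal/day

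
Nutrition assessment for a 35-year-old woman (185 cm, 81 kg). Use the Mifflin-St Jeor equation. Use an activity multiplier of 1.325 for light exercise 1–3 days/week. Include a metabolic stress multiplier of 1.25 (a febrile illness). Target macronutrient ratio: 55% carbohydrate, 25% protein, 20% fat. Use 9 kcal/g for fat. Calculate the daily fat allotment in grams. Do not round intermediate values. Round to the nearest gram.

Mifflin-St Jeor (female): BMR = 10(81) + 6.25(185) − 5(35) − 161 = 810 + 1156.25 − 175 − 161 = 1630.25 kcal/day.
TEE = 1630.25 × 1.325 = 2160.0813 kcal/day.
With stress factor 1.25: 2160.0813 × 1.25 = 2700.1016 kcal/day.
Fat energy = 20% × 2700.1016 = 540.0203 kcal.
Fat = 540.0203 ÷ 9 kcal/g = 60.0023 g.

60 g/day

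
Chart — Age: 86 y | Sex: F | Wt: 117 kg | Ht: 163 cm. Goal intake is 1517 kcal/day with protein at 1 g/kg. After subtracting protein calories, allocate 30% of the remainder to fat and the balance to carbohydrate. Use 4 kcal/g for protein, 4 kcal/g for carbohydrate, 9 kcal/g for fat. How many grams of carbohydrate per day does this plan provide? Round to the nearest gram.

Protein = 1 × 117 = 117 g → 117 × 4 = 468 kcal.
Non-protein calories = 1517 − 468 = 1049 kcal.
Fat: 30% × 1049 = 314.7 kcal; carbohydrate: 734.3 kcal.
Carbohydrate: 734.3 kcal ÷ 4 kcal/g = 183.575 g.

184 g/day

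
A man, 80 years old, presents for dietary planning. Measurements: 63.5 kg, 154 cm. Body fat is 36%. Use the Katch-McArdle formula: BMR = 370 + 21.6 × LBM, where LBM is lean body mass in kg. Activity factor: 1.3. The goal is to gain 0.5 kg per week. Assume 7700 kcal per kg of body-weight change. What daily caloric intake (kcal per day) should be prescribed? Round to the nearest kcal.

LBM = 63.5 × (1 − 0.36) = 40.64 kg. Katch-McArdle: BMR = 370 + 21.6 × 40.64 = 1247.824 kcal/day.
TEE = 1247.824 × 1.3 = 1622.1712 kcal/day.
Required daily surplus = 0.5 × 7700 ÷ 7 = 550 kcal/day.
Target intake = 1622.1712 + 550 = 2172.1712 kcal/day.

2172 kcal per day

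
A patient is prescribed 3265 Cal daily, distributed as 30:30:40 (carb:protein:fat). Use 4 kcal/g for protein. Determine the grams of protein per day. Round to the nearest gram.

245 g/day

Protein energy = 30% × 3265 = 979.5 kcal.
At 4 kcal/g: 979.5 ÷ 4 = 244.875 g.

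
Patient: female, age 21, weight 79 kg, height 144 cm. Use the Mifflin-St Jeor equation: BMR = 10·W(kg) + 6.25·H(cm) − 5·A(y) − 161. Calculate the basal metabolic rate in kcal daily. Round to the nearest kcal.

Mifflin-St Jeor (female): BMR = 10(79) + 6.25(144) − 5(21) − 161 = 790 + 900 − 105 − 161 = 1424 kcal/day.

1424 kcal daily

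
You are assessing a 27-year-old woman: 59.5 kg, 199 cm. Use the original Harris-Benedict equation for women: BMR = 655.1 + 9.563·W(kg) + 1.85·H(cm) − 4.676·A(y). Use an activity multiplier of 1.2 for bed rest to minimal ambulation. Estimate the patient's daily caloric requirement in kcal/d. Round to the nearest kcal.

1759 kcal/d

Harris-Benedict: BMR = 655.1 + 9.563(59.5) + 1.85(199) − 4.676(27) = 1465.9965 kcal/day.
TEE = BMR × activity factor = 1465.9965 × 1.2 = 1759.1958 kcal/day.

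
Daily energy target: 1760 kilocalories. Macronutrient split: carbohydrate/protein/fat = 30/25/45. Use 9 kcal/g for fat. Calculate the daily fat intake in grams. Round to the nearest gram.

Fat energy = 45% × 1760 = 792 kcal.
At 9 kcal/g: 792 ÷ 9 = 88 g.

88 g/day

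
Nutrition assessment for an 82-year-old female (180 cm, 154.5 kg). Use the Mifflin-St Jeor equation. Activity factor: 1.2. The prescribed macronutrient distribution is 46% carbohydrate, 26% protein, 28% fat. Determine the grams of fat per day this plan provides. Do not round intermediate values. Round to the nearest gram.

Mifflin-St Jeor (female): BMR = 10(154.5) + 6.25(180) − 5(82) − 161 = 1545 + 1125 − 410 − 161 = 2099 kcal/day.
TEE = 2099 × 1.2 = 2518.8 kcal/day.
Fat energy = 28% × 2518.8 = 705.264 kcal.
Fat = 705.264 ÷ 9 kcal/g = 78.3627 g.

78 g/day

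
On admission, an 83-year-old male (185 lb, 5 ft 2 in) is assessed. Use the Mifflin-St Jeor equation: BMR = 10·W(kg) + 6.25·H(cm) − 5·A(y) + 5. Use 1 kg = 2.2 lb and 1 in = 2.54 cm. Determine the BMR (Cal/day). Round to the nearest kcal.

Convert to metric: weight = 185 ÷ 2.2 = 84.0909 kg; height = (5×12 + 2) × 2.54 = 62 × 2.54 = 157.48 cm.
Mifflin-St Jeor (male): BMR = 10(84.0909) + 6.25(157.48) − 5(83) + 5 = 840.9091 + 984.25 − 415 + 5 = 1415.1591 kcal/day.

1415 Cal/day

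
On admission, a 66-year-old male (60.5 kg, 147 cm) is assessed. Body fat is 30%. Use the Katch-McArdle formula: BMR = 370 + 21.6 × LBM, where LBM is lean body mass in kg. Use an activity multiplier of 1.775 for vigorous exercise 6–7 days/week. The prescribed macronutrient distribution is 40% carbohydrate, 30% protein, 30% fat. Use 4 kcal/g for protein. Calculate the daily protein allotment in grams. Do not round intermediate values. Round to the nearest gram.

LBM = 60.5 × (1 − 0.3) = 42.35 kg. Katch-McArdle: BMR = 370 + 21.6 × 42.35 = 1284.76 kcal/day.
TEE = 1284.76 × 1.775 = 2280.449 kcal/day.
Protein energy = 30% × 2280.449 = 684.1347 kcal.
Protein = 684.1347 ÷ 4 kcal/g = 171.0337 g.

171 g/day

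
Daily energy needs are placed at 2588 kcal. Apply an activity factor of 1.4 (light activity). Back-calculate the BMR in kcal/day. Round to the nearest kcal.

1849 kcal/day

BMR = TEE ÷ activity factor = 2588 ÷ 1.4 = 1848.5714 kcal/day.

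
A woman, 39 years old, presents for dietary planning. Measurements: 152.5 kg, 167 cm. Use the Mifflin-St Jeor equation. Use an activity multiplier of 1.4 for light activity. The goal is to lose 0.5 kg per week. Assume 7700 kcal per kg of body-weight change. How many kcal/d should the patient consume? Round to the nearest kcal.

Mifflin-St Jeor (female): BMR = 10(152.5) + 6.25(167) − 5(39) − 161 = 1525 + 1043.75 − 195 − 161 = 2212.75 kcal/day.
TEE = 2212.75 × 1.4 = 3097.85 kcal/day.
Required daily deficit = 0.5 × 7700 ÷ 7 = 550 kcal/day.
Target intake = 3097.85 − 550 = 2547.85 kcal/day.

2548 kcal/d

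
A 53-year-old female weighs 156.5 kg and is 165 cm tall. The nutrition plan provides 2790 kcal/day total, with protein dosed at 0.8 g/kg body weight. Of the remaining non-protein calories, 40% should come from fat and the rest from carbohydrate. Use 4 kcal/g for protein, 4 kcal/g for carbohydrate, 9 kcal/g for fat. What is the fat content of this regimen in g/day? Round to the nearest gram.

Protein = 0.8 × 156.5 = 125.2 g → 125.2 × 4 = 500.8 kcal.
Non-protein calories = 2790 − 500.8 = 2289.2 kcal.
Fat: 40% × 2289.2 = 915.68 kcal; carbohydrate: 1373.52 kcal.
Fat: 915.68 kcal ÷ 9 kcal/g = 101.7422 g.

102 g/day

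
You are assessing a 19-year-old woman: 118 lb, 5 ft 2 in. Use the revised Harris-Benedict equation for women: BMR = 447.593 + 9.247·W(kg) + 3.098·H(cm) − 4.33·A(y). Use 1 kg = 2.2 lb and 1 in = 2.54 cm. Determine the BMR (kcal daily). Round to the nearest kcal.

1349 kcal daily

Convert to metric: weight = 118 ÷ 2.2 = 53.6364 kg; height = (5×12 + 2) × 2.54 = 62 × 2.54 = 157.48 cm.
Harris-Benedict: BMR = 447.593 + 9.247(53.6364) + 3.098(157.48) − 4.33(19) = 1349.1715 kcal/day.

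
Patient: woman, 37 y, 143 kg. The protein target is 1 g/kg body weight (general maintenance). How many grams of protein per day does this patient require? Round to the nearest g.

Protein = 1 g/kg × 143 kg = 143 g/day.

143 g/day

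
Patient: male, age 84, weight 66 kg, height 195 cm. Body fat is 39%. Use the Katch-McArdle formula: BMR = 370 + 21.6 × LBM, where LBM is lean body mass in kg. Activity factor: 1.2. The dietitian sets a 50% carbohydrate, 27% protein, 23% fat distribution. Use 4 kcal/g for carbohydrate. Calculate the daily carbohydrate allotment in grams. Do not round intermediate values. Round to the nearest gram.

186 g/day

LBM = 66 × (1 − 0.39) = 40.26 kg. Katch-McArdle: BMR = 370 + 21.6 × 40.26 = 1239.616 kcal/day.
TEE = 1239.616 × 1.2 = 1487.5392 kcal/day.
Carbohydrate energy = 50% × 1487.5392 = 743.7696 kcal.
Carbohydrate = 743.7696 ÷ 4 kcal/g = 185.9424 g.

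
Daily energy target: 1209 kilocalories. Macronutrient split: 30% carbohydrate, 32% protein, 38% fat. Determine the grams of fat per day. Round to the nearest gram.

Fat energy = 38% × 1209 = 459.42 kcal.
At 9 kcal/g: 459.42 ÷ 9 = 51.0467 g.

51 g/day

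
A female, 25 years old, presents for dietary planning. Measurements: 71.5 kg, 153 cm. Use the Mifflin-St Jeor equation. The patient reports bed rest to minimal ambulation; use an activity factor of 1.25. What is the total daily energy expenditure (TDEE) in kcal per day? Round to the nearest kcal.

Mifflin-St Jeor (female): BMR = 10(71.5) + 6.25(153) − 5(25) − 161 = 715 + 956.25 − 125 − 161 = 1385.25 kcal/day.
TEE = BMR × activity factor = 1385.25 × 1.25 = 1731.5625 kcal/day.

1732 kcal per day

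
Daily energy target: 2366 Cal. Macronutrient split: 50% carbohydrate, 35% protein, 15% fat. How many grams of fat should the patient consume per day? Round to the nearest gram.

Fat energy = 15% × 2366 = 354.9 kcal.
At 9 kcal/g: 354.9 ÷ 9 = 39.4333 g.

39 g/day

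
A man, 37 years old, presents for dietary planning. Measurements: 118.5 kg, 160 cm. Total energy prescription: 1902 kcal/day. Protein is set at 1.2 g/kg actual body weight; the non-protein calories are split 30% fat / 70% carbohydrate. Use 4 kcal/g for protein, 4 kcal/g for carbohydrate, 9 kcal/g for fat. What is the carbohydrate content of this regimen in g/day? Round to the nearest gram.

Protein = 1.2 × 118.5 = 142.2 g → 142.2 × 4 = 568.8 kcal.
Non-protein calories = 1902 − 568.8 = 1333.2 kcal.
Fat: 30% × 1333.2 = 399.96 kcal; carbohydrate: 933.24 kcal.
Carbohydrate: 933.24 kcal ÷ 4 kcal/g = 233.31 g.

233 g/day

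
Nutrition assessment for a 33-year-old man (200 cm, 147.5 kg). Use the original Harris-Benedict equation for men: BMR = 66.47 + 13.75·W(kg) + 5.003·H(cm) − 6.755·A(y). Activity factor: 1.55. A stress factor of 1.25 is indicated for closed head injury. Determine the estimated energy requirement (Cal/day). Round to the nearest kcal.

Harris-Benedict: BMR = 66.47 + 13.75(147.5) + 5.003(200) − 6.755(33) = 2872.28 kcal/day.
TEE = BMR × activity factor = 2872.28 × 1.55 = 4452.034 kcal/day.
Apply stress factor: 4452.034 × 1.25 = 5565.0425 kcal/day.

5565 Cal/day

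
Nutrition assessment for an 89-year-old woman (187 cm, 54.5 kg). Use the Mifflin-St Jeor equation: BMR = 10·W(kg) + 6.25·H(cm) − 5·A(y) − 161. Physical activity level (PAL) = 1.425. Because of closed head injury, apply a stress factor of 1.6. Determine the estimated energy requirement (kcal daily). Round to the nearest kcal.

2526 kcal daily

Mifflin-St Jeor (female): BMR = 10(54.5) + 6.25(187) − 5(89) − 161 = 545 + 1168.75 − 445 − 161 = 1107.75 kcal/day.
TEE = BMR × activity factor = 1107.75 × 1.425 = 1578.5438 kcal/day.
Apply stress factor: 1578.5438 × 1.6 = 2525.67 kcal/day.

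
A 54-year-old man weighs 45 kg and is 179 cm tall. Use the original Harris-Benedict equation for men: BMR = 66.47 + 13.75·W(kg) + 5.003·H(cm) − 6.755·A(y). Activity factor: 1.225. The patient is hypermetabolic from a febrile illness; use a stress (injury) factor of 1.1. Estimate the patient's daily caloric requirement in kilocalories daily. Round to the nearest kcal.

1639 kilocalories daily

Harris-Benedict: BMR = 66.47 + 13.75(45) + 5.003(179) − 6.755(54) = 1215.987 kcal/day.
TEE = BMR × activity factor = 1215.987 × 1.225 = 1489.5841 kcal/day.
Apply stress factor: 1489.5841 × 1.1 = 1638.5425 kcal/day.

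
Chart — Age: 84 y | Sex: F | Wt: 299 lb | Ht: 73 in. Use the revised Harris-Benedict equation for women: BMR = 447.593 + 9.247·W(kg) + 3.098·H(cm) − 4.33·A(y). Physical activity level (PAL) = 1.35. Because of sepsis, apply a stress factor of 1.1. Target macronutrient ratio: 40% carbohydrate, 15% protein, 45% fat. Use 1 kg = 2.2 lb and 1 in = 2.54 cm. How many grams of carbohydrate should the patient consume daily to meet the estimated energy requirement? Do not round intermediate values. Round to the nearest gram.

284 g/day

Convert to metric: weight = 299 ÷ 2.2 = 135.9091 kg; height = 73 × 2.54 = 185.42 cm.
Harris-Benedict: BMR = 447.593 + 9.247(135.9091) + 3.098(185.42) − 4.33(84) = 1915.0555 kcal/day.
TEE = 1915.0555 × 1.35 = 2585.325 kcal/day.
With stress factor 1.1: 2585.325 × 1.1 = 2843.8575 kcal/day.
Carbohydrate energy = 40% × 2843.8575 = 1137.543 kcal.
Carbohydrate = 1137.543 ÷ 4 kcal/g = 284.3857 g.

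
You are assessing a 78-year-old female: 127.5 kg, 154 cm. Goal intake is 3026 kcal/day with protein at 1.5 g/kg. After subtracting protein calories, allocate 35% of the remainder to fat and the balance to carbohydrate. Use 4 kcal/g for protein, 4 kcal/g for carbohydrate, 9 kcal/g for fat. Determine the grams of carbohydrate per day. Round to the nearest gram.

367 g/day

Protein = 1.5 × 127.5 = 191.25 g → 191.25 × 4 = 765 kcal.
Non-protein calories = 3026 − 765 = 2261 kcal.
Fat: 35% × 2261 = 791.35 kcal; carbohydrate: 1469.65 kcal.
Carbohydrate: 1469.65 kcal ÷ 4 kcal/g = 367.4125 g.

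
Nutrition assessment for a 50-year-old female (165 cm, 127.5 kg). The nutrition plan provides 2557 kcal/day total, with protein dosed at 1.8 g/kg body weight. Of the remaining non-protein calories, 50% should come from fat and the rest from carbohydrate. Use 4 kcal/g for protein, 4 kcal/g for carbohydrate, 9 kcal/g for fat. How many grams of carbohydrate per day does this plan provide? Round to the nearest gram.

205 g/day

Protein = 1.8 × 127.5 = 229.5 g → 229.5 × 4 = 918 kcal.
Non-protein calories = 2557 − 918 = 1639 kcal.
Fat: 50% × 1639 = 819.5 kcal; carbohydrate: 819.5 kcal.
Carbohydrate: 819.5 kcal ÷ 4 kcal/g = 204.875 g.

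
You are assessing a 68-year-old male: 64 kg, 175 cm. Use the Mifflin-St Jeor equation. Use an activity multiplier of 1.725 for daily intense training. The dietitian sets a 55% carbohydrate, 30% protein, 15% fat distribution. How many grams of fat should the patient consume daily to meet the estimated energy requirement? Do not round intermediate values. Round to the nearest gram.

40 g/day

Mifflin-St Jeor (male): BMR = 10(64) + 6.25(175) − 5(68) + 5 = 640 + 1093.75 − 340 + 5 = 1398.75 kcal/day.
TEE = 1398.75 × 1.725 = 2412.8438 kcal/day.
Fat energy = 15% × 2412.8438 = 361.9266 kcal.
Fat = 361.9266 ÷ 9 kcal/g = 40.2141 g.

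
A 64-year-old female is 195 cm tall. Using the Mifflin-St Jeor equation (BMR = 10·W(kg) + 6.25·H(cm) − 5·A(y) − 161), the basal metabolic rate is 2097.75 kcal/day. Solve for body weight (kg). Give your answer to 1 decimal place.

136.0 kg

2097.75 = 10·W + 6.25(195) − 5(64) − 161
10·W = 2097.75 − 737.75 = 1360, so W = 136 kg.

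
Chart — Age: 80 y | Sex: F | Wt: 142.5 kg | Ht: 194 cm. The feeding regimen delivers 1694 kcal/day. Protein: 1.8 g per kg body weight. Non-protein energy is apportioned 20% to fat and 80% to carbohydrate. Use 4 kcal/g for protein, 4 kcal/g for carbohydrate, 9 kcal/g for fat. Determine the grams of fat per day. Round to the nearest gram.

15 g/day

Protein = 1.8 × 142.5 = 256.5 g → 256.5 × 4 = 1026 kcal.
Non-protein calories = 1694 − 1026 = 668 kcal.
Fat: 20% × 668 = 133.6 kcal; carbohydrate: 534.4 kcal.
Fat: 133.6 kcal ÷ 9 kcal/g = 14.8444 g.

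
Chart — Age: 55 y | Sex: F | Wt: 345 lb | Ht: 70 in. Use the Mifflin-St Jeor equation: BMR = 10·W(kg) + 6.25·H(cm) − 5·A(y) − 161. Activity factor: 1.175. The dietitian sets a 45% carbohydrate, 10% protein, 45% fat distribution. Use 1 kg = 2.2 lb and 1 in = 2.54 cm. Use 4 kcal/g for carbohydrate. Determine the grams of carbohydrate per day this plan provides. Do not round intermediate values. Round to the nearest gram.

297 g/day

Convert to metric: weight = 345 ÷ 2.2 = 156.8182 kg; height = 70 × 2.54 = 177.8 cm.
Mifflin-St Jeor (female): BMR = 10(156.8182) + 6.25(177.8) − 5(55) − 161 = 1568.1818 + 1111.25 − 275 − 161 = 2243.4318 kcal/day.
TEE = 2243.4318 × 1.175 = 2636.0324 kcal/day.
Carbohydrate energy = 45% × 2636.0324 = 1186.2146 kcal.
Carbohydrate = 1186.2146 ÷ 4 kcal/g = 296.5536 g.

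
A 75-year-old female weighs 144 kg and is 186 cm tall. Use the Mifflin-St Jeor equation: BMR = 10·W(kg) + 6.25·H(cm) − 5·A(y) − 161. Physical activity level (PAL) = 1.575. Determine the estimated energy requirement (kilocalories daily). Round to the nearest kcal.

3255 kilocalories daily

Mifflin-St Jeor (female): BMR = 10(144) + 6.25(186) − 5(75) − 161 = 1440 + 1162.5 − 375 − 161 = 2066.5 kcal/day.
TEE = BMR × activity factor = 2066.5 × 1.575 = 3254.7375 kcal/day.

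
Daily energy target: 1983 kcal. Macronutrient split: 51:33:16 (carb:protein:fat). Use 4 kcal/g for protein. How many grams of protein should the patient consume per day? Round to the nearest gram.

164 g/day

Protein energy = 33% × 1983 = 654.39 kcal.
At 4 kcal/g: 654.39 ÷ 4 = 163.5975 g.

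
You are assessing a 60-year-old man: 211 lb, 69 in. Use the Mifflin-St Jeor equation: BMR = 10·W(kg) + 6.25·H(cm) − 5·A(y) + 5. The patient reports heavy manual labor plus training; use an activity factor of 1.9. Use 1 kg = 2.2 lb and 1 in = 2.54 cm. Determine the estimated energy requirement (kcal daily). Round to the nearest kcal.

Convert to metric: weight = 211 ÷ 2.2 = 95.9091 kg; height = 69 × 2.54 = 175.26 cm.
Mifflin-St Jeor (male): BMR = 10(95.9091) + 6.25(175.26) − 5(60) + 5 = 959.0909 + 1095.375 − 300 + 5 = 1759.4659 kcal/day.
TEE = BMR × activity factor = 1759.4659 × 1.9 = 3342.9852 kcal/day.

3343 kcal daily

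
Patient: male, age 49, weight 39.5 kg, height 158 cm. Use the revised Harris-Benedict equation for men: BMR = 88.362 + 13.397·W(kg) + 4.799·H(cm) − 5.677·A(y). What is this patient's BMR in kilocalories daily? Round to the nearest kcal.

1098 kilocalories daily

Harris-Benedict: BMR = 88.362 + 13.397(39.5) + 4.799(158) − 5.677(49) = 1097.6125 kcal/day.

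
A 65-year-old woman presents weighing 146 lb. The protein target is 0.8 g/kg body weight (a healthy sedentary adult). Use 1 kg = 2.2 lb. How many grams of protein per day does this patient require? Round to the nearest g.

53 g/day

Weight in kg = 146 ÷ 2.2 = 66.3636 kg.
Protein = 0.8 g/kg × 66.3636 kg = 53.0909 g/day.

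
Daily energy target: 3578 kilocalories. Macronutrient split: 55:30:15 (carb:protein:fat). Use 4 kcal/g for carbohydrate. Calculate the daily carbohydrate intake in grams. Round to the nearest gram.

492 g/day

Carbohydrate energy = 55% × 3578 = 1967.9 kcal.
At 4 kcal/g: 1967.9 ÷ 4 = 491.975 g.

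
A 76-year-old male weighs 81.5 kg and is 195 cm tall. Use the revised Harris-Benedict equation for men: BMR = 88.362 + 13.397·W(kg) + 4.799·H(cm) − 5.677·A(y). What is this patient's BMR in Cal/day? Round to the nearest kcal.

Harris-Benedict: BMR = 88.362 + 13.397(81.5) + 4.799(195) − 5.677(76) = 1684.5705 kcal/day.

1685 Cal/day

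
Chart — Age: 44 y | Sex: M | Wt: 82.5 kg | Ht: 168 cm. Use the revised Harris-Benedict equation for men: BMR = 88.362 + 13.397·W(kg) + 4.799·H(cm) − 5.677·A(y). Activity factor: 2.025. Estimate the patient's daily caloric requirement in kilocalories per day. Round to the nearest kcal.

3544 kilocalories per day

Harris-Benedict: BMR = 88.362 + 13.397(82.5) + 4.799(168) − 5.677(44) = 1750.0585 kcal/day.
TEE = BMR × activity factor = 1750.0585 × 2.025 = 3543.8685 kcal/day.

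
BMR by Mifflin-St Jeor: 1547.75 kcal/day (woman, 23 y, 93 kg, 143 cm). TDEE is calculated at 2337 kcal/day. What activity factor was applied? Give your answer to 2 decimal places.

Activity factor = TEE ÷ BMR = 2337 ÷ 1547.75 = 1.51.

1.51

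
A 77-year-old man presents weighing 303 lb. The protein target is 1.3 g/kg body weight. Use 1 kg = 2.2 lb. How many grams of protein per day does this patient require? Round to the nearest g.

179 g/day

Weight in kg = 303 ÷ 2.2 = 137.7273 kg.
Protein = 1.3 g/kg × 137.7273 kg = 179.0455 g/day.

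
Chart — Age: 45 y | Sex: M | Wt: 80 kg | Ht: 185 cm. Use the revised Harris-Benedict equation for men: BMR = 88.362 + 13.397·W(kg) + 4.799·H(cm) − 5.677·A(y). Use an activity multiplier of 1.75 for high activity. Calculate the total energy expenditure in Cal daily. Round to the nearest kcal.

Harris-Benedict: BMR = 88.362 + 13.397(80) + 4.799(185) − 5.677(45) = 1792.472 kcal/day.
TEE = BMR × activity factor = 1792.472 × 1.75 = 3136.826 kcal/day.

3137 Cal daily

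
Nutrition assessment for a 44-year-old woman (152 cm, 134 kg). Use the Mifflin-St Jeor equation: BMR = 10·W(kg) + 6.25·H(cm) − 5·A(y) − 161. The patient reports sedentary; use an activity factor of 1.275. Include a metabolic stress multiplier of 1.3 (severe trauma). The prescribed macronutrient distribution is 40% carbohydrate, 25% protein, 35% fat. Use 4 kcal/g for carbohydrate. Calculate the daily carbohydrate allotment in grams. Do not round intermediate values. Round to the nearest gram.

316 g/day

Mifflin-St Jeor (female): BMR = 10(134) + 6.25(152) − 5(44) − 161 = 1340 + 950 − 220 − 161 = 1909 kcal/day.
TEE = 1909 × 1.275 = 2433.975 kcal/day.
With stress factor 1.3: 2433.975 × 1.3 = 3164.1675 kcal/day.
Carbohydrate energy = 40% × 3164.1675 = 1265.667 kcal.
Carbohydrate = 1265.667 ÷ 4 kcal/g = 316.4168 g.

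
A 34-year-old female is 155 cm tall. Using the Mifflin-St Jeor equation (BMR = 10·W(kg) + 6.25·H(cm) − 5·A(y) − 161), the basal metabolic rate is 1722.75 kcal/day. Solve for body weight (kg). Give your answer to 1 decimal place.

108.5 kg

1722.75 = 10·W + 6.25(155) − 5(34) − 161
10·W = 1722.75 − 637.75 = 1085, so W = 108.5 kg.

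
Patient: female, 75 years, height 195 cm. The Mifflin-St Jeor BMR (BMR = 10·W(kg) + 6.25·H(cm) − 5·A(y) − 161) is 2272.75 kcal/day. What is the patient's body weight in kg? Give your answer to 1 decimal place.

2272.75 = 10·W + 6.25(195) − 5(75) − 161
10·W = 2272.75 − 682.75 = 1590, so W = 159 kg.

159.0 kg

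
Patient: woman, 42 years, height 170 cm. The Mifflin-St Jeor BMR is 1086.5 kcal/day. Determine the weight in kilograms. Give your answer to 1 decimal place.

1086.5 = 10·W + 6.25(170) − 5(42) − 161
10·W = 1086.5 − 691.5 = 395, so W = 39.5 kg.

39.5 kg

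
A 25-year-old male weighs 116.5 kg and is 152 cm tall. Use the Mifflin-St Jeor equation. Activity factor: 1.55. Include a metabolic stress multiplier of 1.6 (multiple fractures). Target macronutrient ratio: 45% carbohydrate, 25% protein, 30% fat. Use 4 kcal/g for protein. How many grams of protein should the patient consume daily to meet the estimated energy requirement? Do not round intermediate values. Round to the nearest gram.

Mifflin-St Jeor (male): BMR = 10(116.5) + 6.25(152) − 5(25) + 5 = 1165 + 950 − 125 + 5 = 1995 kcal/day.
TEE = 1995 × 1.55 = 3092.25 kcal/day.
With stress factor 1.6: 3092.25 × 1.6 = 4947.6 kcal/day.
Protein energy = 25% × 4947.6 = 1236.9 kcal.
Protein = 1236.9 ÷ 4 kcal/g = 309.225 g.

309 g/day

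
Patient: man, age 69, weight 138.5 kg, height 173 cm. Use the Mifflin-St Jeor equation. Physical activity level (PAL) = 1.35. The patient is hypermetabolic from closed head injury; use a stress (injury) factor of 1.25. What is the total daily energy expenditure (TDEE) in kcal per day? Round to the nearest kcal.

3588 kcal per day

Mifflin-St Jeor (male): BMR = 10(138.5) + 6.25(173) − 5(69) + 5 = 1385 + 1081.25 − 345 + 5 = 2126.25 kcal/day.
TEE = BMR × activity factor = 2126.25 × 1.35 = 2870.4375 kcal/day.
Apply stress factor: 2870.4375 × 1.25 = 3588.0469 kcal/day.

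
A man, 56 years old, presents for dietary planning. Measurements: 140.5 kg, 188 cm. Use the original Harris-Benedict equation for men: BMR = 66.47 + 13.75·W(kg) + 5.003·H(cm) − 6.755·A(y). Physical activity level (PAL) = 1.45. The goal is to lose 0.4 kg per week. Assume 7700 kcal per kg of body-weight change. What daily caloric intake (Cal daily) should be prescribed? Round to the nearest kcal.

3273 Cal daily

Harris-Benedict: BMR = 66.47 + 13.75(140.5) + 5.003(188) − 6.755(56) = 2560.629 kcal/day.
TEE = 2560.629 × 1.45 = 3712.9121 kcal/day.
Required daily deficit = 0.4 × 7700 ÷ 7 = 440 kcal/day.
Target intake = 3712.9121 − 440 = 3272.9121 kcal/day.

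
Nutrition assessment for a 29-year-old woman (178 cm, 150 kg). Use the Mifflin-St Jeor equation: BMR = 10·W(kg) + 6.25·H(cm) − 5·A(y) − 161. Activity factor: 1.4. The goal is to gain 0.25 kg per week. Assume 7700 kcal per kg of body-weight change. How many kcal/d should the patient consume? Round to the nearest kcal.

3504 kcal/d

Mifflin-St Jeor (female): BMR = 10(150) + 6.25(178) − 5(29) − 161 = 1500 + 1112.5 − 145 − 161 = 2306.5 kcal/day.
TEE = 2306.5 × 1.4 = 3229.1 kcal/day.
Required daily surplus = 0.25 × 7700 ÷ 7 = 275 kcal/day.
Target intake = 3229.1 + 275 = 3504.1 kcal/day.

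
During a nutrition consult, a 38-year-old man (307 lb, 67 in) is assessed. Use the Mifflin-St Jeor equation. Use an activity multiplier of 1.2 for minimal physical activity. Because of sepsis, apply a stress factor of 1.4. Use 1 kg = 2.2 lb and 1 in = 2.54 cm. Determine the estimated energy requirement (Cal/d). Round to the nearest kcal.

Convert to metric: weight = 307 ÷ 2.2 = 139.5455 kg; height = 67 × 2.54 = 170.18 cm.
Mifflin-St Jeor (male): BMR = 10(139.5455) + 6.25(170.18) − 5(38) + 5 = 1395.4545 + 1063.625 − 190 + 5 = 2274.0795 kcal/day.
TEE = BMR × activity factor = 2274.0795 × 1.2 = 2728.8955 kcal/day.
Apply stress factor: 2728.8955 × 1.4 = 3820.4536 kcal/day.

3820 Cal/d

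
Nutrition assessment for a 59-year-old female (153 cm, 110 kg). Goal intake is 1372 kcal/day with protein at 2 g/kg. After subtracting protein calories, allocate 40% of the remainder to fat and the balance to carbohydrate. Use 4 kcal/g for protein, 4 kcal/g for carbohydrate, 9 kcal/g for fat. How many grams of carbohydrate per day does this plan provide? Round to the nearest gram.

Protein = 2 × 110 = 220 g → 220 × 4 = 880 kcal.
Non-protein calories = 1372 − 880 = 492 kcal.
Fat: 40% × 492 = 196.8 kcal; carbohydrate: 295.2 kcal.
Carbohydrate: 295.2 kcal ÷ 4 kcal/g = 73.8 g.

74 g/day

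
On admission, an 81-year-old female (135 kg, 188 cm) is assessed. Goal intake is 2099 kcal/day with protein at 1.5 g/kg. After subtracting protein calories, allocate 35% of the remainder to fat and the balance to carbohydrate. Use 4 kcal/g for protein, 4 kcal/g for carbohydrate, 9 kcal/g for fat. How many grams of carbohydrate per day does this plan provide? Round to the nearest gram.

209 g/day

Protein = 1.5 × 135 = 202.5 g → 202.5 × 4 = 810 kcal.
Non-protein calories = 2099 − 810 = 1289 kcal.
Fat: 35% × 1289 = 451.15 kcal; carbohydrate: 837.85 kcal.
Carbohydrate: 837.85 kcal ÷ 4 kcal/g = 209.4625 g.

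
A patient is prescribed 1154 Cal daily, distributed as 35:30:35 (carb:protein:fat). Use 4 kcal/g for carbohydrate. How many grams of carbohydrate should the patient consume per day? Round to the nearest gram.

Carbohydrate energy = 35% × 1154 = 403.9 kcal.
At 4 kcal/g: 403.9 ÷ 4 = 100.975 g.

101 g/day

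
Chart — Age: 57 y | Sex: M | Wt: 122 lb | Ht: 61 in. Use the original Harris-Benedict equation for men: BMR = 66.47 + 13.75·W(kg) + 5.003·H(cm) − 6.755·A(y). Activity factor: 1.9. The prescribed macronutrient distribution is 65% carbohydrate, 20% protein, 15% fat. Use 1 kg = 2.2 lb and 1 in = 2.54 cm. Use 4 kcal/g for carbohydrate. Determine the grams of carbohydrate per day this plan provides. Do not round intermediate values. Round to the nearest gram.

376 g/day

Convert to metric: weight = 122 ÷ 2.2 = 55.4545 kg; height = 61 × 2.54 = 154.94 cm.
Harris-Benedict: BMR = 66.47 + 13.75(55.4545) + 5.003(154.94) − 6.755(57) = 1219.0998 kcal/day.
TEE = 1219.0998 × 1.9 = 2316.2897 kcal/day.
Carbohydrate energy = 65% × 2316.2897 = 1505.5883 kcal.
Carbohydrate = 1505.5883 ÷ 4 kcal/g = 376.3971 g.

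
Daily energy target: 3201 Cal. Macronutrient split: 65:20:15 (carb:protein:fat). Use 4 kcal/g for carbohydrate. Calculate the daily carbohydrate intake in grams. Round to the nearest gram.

520 g/day

Carbohydrate energy = 65% × 3201 = 2080.65 kcal.
At 4 kcal/g: 2080.65 ÷ 4 = 520.1625 g.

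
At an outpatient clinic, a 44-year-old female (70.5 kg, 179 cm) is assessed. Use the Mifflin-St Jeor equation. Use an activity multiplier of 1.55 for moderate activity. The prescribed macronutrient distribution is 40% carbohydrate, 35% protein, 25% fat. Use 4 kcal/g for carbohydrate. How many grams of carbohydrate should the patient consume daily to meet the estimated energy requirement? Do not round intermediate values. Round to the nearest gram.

Mifflin-St Jeor (female): BMR = 10(70.5) + 6.25(179) − 5(44) − 161 = 705 + 1118.75 − 220 − 161 = 1442.75 kcal/day.
TEE = 1442.75 × 1.55 = 2236.2625 kcal/day.
Carbohydrate energy = 40% × 2236.2625 = 894.505 kcal.
Carbohydrate = 894.505 ÷ 4 kcal/g = 223.6263 g.

224 g/day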